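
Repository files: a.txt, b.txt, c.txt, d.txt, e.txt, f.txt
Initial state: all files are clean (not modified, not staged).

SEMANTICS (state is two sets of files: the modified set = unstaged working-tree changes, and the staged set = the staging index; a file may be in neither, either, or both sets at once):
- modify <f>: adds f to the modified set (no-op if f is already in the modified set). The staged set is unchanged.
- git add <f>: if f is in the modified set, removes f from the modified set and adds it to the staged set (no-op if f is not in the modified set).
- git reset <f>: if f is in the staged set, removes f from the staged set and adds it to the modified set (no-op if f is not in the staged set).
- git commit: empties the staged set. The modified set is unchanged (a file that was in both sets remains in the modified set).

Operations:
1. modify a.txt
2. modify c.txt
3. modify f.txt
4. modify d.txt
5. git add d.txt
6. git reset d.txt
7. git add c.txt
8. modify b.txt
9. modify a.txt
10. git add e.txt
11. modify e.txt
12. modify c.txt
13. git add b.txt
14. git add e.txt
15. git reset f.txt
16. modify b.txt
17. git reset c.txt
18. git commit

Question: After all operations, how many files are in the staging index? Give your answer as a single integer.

Answer: 0

Derivation:
After op 1 (modify a.txt): modified={a.txt} staged={none}
After op 2 (modify c.txt): modified={a.txt, c.txt} staged={none}
After op 3 (modify f.txt): modified={a.txt, c.txt, f.txt} staged={none}
After op 4 (modify d.txt): modified={a.txt, c.txt, d.txt, f.txt} staged={none}
After op 5 (git add d.txt): modified={a.txt, c.txt, f.txt} staged={d.txt}
After op 6 (git reset d.txt): modified={a.txt, c.txt, d.txt, f.txt} staged={none}
After op 7 (git add c.txt): modified={a.txt, d.txt, f.txt} staged={c.txt}
After op 8 (modify b.txt): modified={a.txt, b.txt, d.txt, f.txt} staged={c.txt}
After op 9 (modify a.txt): modified={a.txt, b.txt, d.txt, f.txt} staged={c.txt}
After op 10 (git add e.txt): modified={a.txt, b.txt, d.txt, f.txt} staged={c.txt}
After op 11 (modify e.txt): modified={a.txt, b.txt, d.txt, e.txt, f.txt} staged={c.txt}
After op 12 (modify c.txt): modified={a.txt, b.txt, c.txt, d.txt, e.txt, f.txt} staged={c.txt}
After op 13 (git add b.txt): modified={a.txt, c.txt, d.txt, e.txt, f.txt} staged={b.txt, c.txt}
After op 14 (git add e.txt): modified={a.txt, c.txt, d.txt, f.txt} staged={b.txt, c.txt, e.txt}
After op 15 (git reset f.txt): modified={a.txt, c.txt, d.txt, f.txt} staged={b.txt, c.txt, e.txt}
After op 16 (modify b.txt): modified={a.txt, b.txt, c.txt, d.txt, f.txt} staged={b.txt, c.txt, e.txt}
After op 17 (git reset c.txt): modified={a.txt, b.txt, c.txt, d.txt, f.txt} staged={b.txt, e.txt}
After op 18 (git commit): modified={a.txt, b.txt, c.txt, d.txt, f.txt} staged={none}
Final staged set: {none} -> count=0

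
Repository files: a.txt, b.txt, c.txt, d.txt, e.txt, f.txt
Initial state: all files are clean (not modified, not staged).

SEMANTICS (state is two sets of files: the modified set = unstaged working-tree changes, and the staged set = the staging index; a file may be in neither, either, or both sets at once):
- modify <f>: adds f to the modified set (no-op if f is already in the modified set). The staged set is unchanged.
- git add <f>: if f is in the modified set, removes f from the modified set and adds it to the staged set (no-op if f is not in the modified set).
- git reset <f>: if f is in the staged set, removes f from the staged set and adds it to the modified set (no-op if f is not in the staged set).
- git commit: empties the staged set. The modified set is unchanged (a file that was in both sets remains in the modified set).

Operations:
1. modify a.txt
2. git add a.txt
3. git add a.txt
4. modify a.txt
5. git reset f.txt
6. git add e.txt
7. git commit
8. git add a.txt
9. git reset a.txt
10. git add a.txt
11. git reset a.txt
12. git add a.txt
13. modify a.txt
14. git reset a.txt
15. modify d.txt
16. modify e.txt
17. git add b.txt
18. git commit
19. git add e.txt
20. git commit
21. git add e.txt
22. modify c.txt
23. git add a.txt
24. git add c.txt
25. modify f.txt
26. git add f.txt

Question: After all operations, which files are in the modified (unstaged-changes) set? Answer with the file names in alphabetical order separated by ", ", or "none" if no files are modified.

Answer: d.txt

Derivation:
After op 1 (modify a.txt): modified={a.txt} staged={none}
After op 2 (git add a.txt): modified={none} staged={a.txt}
After op 3 (git add a.txt): modified={none} staged={a.txt}
After op 4 (modify a.txt): modified={a.txt} staged={a.txt}
After op 5 (git reset f.txt): modified={a.txt} staged={a.txt}
After op 6 (git add e.txt): modified={a.txt} staged={a.txt}
After op 7 (git commit): modified={a.txt} staged={none}
After op 8 (git add a.txt): modified={none} staged={a.txt}
After op 9 (git reset a.txt): modified={a.txt} staged={none}
After op 10 (git add a.txt): modified={none} staged={a.txt}
After op 11 (git reset a.txt): modified={a.txt} staged={none}
After op 12 (git add a.txt): modified={none} staged={a.txt}
After op 13 (modify a.txt): modified={a.txt} staged={a.txt}
After op 14 (git reset a.txt): modified={a.txt} staged={none}
After op 15 (modify d.txt): modified={a.txt, d.txt} staged={none}
After op 16 (modify e.txt): modified={a.txt, d.txt, e.txt} staged={none}
After op 17 (git add b.txt): modified={a.txt, d.txt, e.txt} staged={none}
After op 18 (git commit): modified={a.txt, d.txt, e.txt} staged={none}
After op 19 (git add e.txt): modified={a.txt, d.txt} staged={e.txt}
After op 20 (git commit): modified={a.txt, d.txt} staged={none}
After op 21 (git add e.txt): modified={a.txt, d.txt} staged={none}
After op 22 (modify c.txt): modified={a.txt, c.txt, d.txt} staged={none}
After op 23 (git add a.txt): modified={c.txt, d.txt} staged={a.txt}
After op 24 (git add c.txt): modified={d.txt} staged={a.txt, c.txt}
After op 25 (modify f.txt): modified={d.txt, f.txt} staged={a.txt, c.txt}
After op 26 (git add f.txt): modified={d.txt} staged={a.txt, c.txt, f.txt}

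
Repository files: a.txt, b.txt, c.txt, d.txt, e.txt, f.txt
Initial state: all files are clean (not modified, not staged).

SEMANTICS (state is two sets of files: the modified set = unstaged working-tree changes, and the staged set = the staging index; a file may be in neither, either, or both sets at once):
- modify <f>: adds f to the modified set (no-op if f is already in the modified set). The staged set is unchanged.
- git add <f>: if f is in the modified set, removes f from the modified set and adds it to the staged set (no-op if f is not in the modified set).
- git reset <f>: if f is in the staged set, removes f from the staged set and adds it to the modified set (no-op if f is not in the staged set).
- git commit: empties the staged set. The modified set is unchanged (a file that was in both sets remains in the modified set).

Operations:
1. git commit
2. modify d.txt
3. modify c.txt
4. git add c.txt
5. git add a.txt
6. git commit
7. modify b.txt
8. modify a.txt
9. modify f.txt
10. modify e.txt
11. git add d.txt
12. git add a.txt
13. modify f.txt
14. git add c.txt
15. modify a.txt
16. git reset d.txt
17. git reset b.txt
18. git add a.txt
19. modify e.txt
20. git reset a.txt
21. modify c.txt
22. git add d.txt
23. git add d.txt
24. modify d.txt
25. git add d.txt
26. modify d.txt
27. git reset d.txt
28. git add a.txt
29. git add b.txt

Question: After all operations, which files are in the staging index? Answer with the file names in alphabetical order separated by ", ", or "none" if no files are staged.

Answer: a.txt, b.txt

Derivation:
After op 1 (git commit): modified={none} staged={none}
After op 2 (modify d.txt): modified={d.txt} staged={none}
After op 3 (modify c.txt): modified={c.txt, d.txt} staged={none}
After op 4 (git add c.txt): modified={d.txt} staged={c.txt}
After op 5 (git add a.txt): modified={d.txt} staged={c.txt}
After op 6 (git commit): modified={d.txt} staged={none}
After op 7 (modify b.txt): modified={b.txt, d.txt} staged={none}
After op 8 (modify a.txt): modified={a.txt, b.txt, d.txt} staged={none}
After op 9 (modify f.txt): modified={a.txt, b.txt, d.txt, f.txt} staged={none}
After op 10 (modify e.txt): modified={a.txt, b.txt, d.txt, e.txt, f.txt} staged={none}
After op 11 (git add d.txt): modified={a.txt, b.txt, e.txt, f.txt} staged={d.txt}
After op 12 (git add a.txt): modified={b.txt, e.txt, f.txt} staged={a.txt, d.txt}
After op 13 (modify f.txt): modified={b.txt, e.txt, f.txt} staged={a.txt, d.txt}
After op 14 (git add c.txt): modified={b.txt, e.txt, f.txt} staged={a.txt, d.txt}
After op 15 (modify a.txt): modified={a.txt, b.txt, e.txt, f.txt} staged={a.txt, d.txt}
After op 16 (git reset d.txt): modified={a.txt, b.txt, d.txt, e.txt, f.txt} staged={a.txt}
After op 17 (git reset b.txt): modified={a.txt, b.txt, d.txt, e.txt, f.txt} staged={a.txt}
After op 18 (git add a.txt): modified={b.txt, d.txt, e.txt, f.txt} staged={a.txt}
After op 19 (modify e.txt): modified={b.txt, d.txt, e.txt, f.txt} staged={a.txt}
After op 20 (git reset a.txt): modified={a.txt, b.txt, d.txt, e.txt, f.txt} staged={none}
After op 21 (modify c.txt): modified={a.txt, b.txt, c.txt, d.txt, e.txt, f.txt} staged={none}
After op 22 (git add d.txt): modified={a.txt, b.txt, c.txt, e.txt, f.txt} staged={d.txt}
After op 23 (git add d.txt): modified={a.txt, b.txt, c.txt, e.txt, f.txt} staged={d.txt}
After op 24 (modify d.txt): modified={a.txt, b.txt, c.txt, d.txt, e.txt, f.txt} staged={d.txt}
After op 25 (git add d.txt): modified={a.txt, b.txt, c.txt, e.txt, f.txt} staged={d.txt}
After op 26 (modify d.txt): modified={a.txt, b.txt, c.txt, d.txt, e.txt, f.txt} staged={d.txt}
After op 27 (git reset d.txt): modified={a.txt, b.txt, c.txt, d.txt, e.txt, f.txt} staged={none}
After op 28 (git add a.txt): modified={b.txt, c.txt, d.txt, e.txt, f.txt} staged={a.txt}
After op 29 (git add b.txt): modified={c.txt, d.txt, e.txt, f.txt} staged={a.txt, b.txt}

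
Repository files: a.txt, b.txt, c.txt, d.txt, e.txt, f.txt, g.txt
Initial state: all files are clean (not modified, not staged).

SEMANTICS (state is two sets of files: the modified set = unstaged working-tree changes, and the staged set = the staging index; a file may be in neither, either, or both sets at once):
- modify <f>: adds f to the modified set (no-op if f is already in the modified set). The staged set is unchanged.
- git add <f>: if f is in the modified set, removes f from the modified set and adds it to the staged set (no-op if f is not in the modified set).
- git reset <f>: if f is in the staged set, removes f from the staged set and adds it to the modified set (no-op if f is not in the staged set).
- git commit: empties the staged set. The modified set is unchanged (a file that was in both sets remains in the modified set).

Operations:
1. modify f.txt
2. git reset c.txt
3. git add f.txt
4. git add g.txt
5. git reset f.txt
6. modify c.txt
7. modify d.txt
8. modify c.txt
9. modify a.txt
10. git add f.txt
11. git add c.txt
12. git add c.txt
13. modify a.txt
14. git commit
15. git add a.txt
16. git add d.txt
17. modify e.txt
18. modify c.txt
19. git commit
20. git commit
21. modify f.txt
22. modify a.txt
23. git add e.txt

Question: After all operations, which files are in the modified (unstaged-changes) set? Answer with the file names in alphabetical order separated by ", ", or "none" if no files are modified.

Answer: a.txt, c.txt, f.txt

Derivation:
After op 1 (modify f.txt): modified={f.txt} staged={none}
After op 2 (git reset c.txt): modified={f.txt} staged={none}
After op 3 (git add f.txt): modified={none} staged={f.txt}
After op 4 (git add g.txt): modified={none} staged={f.txt}
After op 5 (git reset f.txt): modified={f.txt} staged={none}
After op 6 (modify c.txt): modified={c.txt, f.txt} staged={none}
After op 7 (modify d.txt): modified={c.txt, d.txt, f.txt} staged={none}
After op 8 (modify c.txt): modified={c.txt, d.txt, f.txt} staged={none}
After op 9 (modify a.txt): modified={a.txt, c.txt, d.txt, f.txt} staged={none}
After op 10 (git add f.txt): modified={a.txt, c.txt, d.txt} staged={f.txt}
After op 11 (git add c.txt): modified={a.txt, d.txt} staged={c.txt, f.txt}
After op 12 (git add c.txt): modified={a.txt, d.txt} staged={c.txt, f.txt}
After op 13 (modify a.txt): modified={a.txt, d.txt} staged={c.txt, f.txt}
After op 14 (git commit): modified={a.txt, d.txt} staged={none}
After op 15 (git add a.txt): modified={d.txt} staged={a.txt}
After op 16 (git add d.txt): modified={none} staged={a.txt, d.txt}
After op 17 (modify e.txt): modified={e.txt} staged={a.txt, d.txt}
After op 18 (modify c.txt): modified={c.txt, e.txt} staged={a.txt, d.txt}
After op 19 (git commit): modified={c.txt, e.txt} staged={none}
After op 20 (git commit): modified={c.txt, e.txt} staged={none}
After op 21 (modify f.txt): modified={c.txt, e.txt, f.txt} staged={none}
After op 22 (modify a.txt): modified={a.txt, c.txt, e.txt, f.txt} staged={none}
After op 23 (git add e.txt): modified={a.txt, c.txt, f.txt} staged={e.txt}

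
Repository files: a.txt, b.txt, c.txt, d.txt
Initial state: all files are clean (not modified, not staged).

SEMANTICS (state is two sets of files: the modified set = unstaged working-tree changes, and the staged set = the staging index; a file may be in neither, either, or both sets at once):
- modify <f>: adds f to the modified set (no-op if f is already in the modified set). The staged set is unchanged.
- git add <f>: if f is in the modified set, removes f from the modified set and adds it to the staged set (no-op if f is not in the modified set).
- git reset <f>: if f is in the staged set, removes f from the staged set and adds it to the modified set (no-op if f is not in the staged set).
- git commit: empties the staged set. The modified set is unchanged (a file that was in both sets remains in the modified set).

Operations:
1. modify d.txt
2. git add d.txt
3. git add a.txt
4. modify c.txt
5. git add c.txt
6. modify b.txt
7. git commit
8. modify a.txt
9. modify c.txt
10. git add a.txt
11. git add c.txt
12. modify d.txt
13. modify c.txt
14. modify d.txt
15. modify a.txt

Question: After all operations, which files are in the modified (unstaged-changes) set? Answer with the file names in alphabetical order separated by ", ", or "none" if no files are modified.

After op 1 (modify d.txt): modified={d.txt} staged={none}
After op 2 (git add d.txt): modified={none} staged={d.txt}
After op 3 (git add a.txt): modified={none} staged={d.txt}
After op 4 (modify c.txt): modified={c.txt} staged={d.txt}
After op 5 (git add c.txt): modified={none} staged={c.txt, d.txt}
After op 6 (modify b.txt): modified={b.txt} staged={c.txt, d.txt}
After op 7 (git commit): modified={b.txt} staged={none}
After op 8 (modify a.txt): modified={a.txt, b.txt} staged={none}
After op 9 (modify c.txt): modified={a.txt, b.txt, c.txt} staged={none}
After op 10 (git add a.txt): modified={b.txt, c.txt} staged={a.txt}
After op 11 (git add c.txt): modified={b.txt} staged={a.txt, c.txt}
After op 12 (modify d.txt): modified={b.txt, d.txt} staged={a.txt, c.txt}
After op 13 (modify c.txt): modified={b.txt, c.txt, d.txt} staged={a.txt, c.txt}
After op 14 (modify d.txt): modified={b.txt, c.txt, d.txt} staged={a.txt, c.txt}
After op 15 (modify a.txt): modified={a.txt, b.txt, c.txt, d.txt} staged={a.txt, c.txt}

Answer: a.txt, b.txt, c.txt, d.txt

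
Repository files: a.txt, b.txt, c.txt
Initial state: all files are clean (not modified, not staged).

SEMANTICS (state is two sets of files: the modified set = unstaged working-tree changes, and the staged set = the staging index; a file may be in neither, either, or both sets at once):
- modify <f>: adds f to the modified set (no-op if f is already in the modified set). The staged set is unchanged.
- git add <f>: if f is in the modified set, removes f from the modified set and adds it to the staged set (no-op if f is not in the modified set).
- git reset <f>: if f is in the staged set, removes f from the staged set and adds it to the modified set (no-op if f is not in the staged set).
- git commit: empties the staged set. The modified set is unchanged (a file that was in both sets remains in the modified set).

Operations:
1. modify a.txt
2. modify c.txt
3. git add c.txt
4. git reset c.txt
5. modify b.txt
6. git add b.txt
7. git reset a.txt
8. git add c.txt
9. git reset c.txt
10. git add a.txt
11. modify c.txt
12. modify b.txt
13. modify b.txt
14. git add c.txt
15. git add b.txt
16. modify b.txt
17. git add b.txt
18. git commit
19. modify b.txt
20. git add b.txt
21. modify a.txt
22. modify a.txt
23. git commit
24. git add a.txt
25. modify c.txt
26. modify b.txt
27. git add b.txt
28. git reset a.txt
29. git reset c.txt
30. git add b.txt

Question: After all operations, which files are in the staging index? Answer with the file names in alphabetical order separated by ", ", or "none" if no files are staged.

After op 1 (modify a.txt): modified={a.txt} staged={none}
After op 2 (modify c.txt): modified={a.txt, c.txt} staged={none}
After op 3 (git add c.txt): modified={a.txt} staged={c.txt}
After op 4 (git reset c.txt): modified={a.txt, c.txt} staged={none}
After op 5 (modify b.txt): modified={a.txt, b.txt, c.txt} staged={none}
After op 6 (git add b.txt): modified={a.txt, c.txt} staged={b.txt}
After op 7 (git reset a.txt): modified={a.txt, c.txt} staged={b.txt}
After op 8 (git add c.txt): modified={a.txt} staged={b.txt, c.txt}
After op 9 (git reset c.txt): modified={a.txt, c.txt} staged={b.txt}
After op 10 (git add a.txt): modified={c.txt} staged={a.txt, b.txt}
After op 11 (modify c.txt): modified={c.txt} staged={a.txt, b.txt}
After op 12 (modify b.txt): modified={b.txt, c.txt} staged={a.txt, b.txt}
After op 13 (modify b.txt): modified={b.txt, c.txt} staged={a.txt, b.txt}
After op 14 (git add c.txt): modified={b.txt} staged={a.txt, b.txt, c.txt}
After op 15 (git add b.txt): modified={none} staged={a.txt, b.txt, c.txt}
After op 16 (modify b.txt): modified={b.txt} staged={a.txt, b.txt, c.txt}
After op 17 (git add b.txt): modified={none} staged={a.txt, b.txt, c.txt}
After op 18 (git commit): modified={none} staged={none}
After op 19 (modify b.txt): modified={b.txt} staged={none}
After op 20 (git add b.txt): modified={none} staged={b.txt}
After op 21 (modify a.txt): modified={a.txt} staged={b.txt}
After op 22 (modify a.txt): modified={a.txt} staged={b.txt}
After op 23 (git commit): modified={a.txt} staged={none}
After op 24 (git add a.txt): modified={none} staged={a.txt}
After op 25 (modify c.txt): modified={c.txt} staged={a.txt}
After op 26 (modify b.txt): modified={b.txt, c.txt} staged={a.txt}
After op 27 (git add b.txt): modified={c.txt} staged={a.txt, b.txt}
After op 28 (git reset a.txt): modified={a.txt, c.txt} staged={b.txt}
After op 29 (git reset c.txt): modified={a.txt, c.txt} staged={b.txt}
After op 30 (git add b.txt): modified={a.txt, c.txt} staged={b.txt}

Answer: b.txt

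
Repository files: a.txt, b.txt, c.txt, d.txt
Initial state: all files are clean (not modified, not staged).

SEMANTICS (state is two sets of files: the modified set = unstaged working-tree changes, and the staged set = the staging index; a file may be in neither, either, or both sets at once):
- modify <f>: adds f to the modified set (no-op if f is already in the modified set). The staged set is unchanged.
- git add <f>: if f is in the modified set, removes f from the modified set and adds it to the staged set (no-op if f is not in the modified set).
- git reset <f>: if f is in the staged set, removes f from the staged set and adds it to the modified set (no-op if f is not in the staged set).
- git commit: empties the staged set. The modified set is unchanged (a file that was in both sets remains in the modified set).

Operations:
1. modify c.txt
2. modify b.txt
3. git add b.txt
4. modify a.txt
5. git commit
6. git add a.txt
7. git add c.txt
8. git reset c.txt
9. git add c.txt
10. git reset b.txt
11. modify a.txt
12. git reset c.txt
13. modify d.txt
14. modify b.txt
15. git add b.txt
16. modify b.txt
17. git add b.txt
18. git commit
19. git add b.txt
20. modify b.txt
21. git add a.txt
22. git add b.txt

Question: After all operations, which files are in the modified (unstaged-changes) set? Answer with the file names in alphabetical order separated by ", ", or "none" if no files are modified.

After op 1 (modify c.txt): modified={c.txt} staged={none}
After op 2 (modify b.txt): modified={b.txt, c.txt} staged={none}
After op 3 (git add b.txt): modified={c.txt} staged={b.txt}
After op 4 (modify a.txt): modified={a.txt, c.txt} staged={b.txt}
After op 5 (git commit): modified={a.txt, c.txt} staged={none}
After op 6 (git add a.txt): modified={c.txt} staged={a.txt}
After op 7 (git add c.txt): modified={none} staged={a.txt, c.txt}
After op 8 (git reset c.txt): modified={c.txt} staged={a.txt}
After op 9 (git add c.txt): modified={none} staged={a.txt, c.txt}
After op 10 (git reset b.txt): modified={none} staged={a.txt, c.txt}
After op 11 (modify a.txt): modified={a.txt} staged={a.txt, c.txt}
After op 12 (git reset c.txt): modified={a.txt, c.txt} staged={a.txt}
After op 13 (modify d.txt): modified={a.txt, c.txt, d.txt} staged={a.txt}
After op 14 (modify b.txt): modified={a.txt, b.txt, c.txt, d.txt} staged={a.txt}
After op 15 (git add b.txt): modified={a.txt, c.txt, d.txt} staged={a.txt, b.txt}
After op 16 (modify b.txt): modified={a.txt, b.txt, c.txt, d.txt} staged={a.txt, b.txt}
After op 17 (git add b.txt): modified={a.txt, c.txt, d.txt} staged={a.txt, b.txt}
After op 18 (git commit): modified={a.txt, c.txt, d.txt} staged={none}
After op 19 (git add b.txt): modified={a.txt, c.txt, d.txt} staged={none}
After op 20 (modify b.txt): modified={a.txt, b.txt, c.txt, d.txt} staged={none}
After op 21 (git add a.txt): modified={b.txt, c.txt, d.txt} staged={a.txt}
After op 22 (git add b.txt): modified={c.txt, d.txt} staged={a.txt, b.txt}

Answer: c.txt, d.txt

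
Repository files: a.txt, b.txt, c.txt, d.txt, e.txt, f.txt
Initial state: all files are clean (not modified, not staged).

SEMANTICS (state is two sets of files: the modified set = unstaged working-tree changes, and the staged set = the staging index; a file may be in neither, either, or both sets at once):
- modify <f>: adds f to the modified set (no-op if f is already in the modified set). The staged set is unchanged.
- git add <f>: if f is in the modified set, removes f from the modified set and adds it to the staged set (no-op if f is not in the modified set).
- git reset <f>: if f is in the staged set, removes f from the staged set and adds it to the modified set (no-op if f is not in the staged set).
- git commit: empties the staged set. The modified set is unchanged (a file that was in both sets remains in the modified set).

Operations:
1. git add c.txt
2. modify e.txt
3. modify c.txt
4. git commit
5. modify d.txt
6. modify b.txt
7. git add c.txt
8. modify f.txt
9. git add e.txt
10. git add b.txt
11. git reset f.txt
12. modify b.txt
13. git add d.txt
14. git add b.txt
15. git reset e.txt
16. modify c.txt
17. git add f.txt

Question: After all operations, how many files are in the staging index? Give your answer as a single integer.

Answer: 4

Derivation:
After op 1 (git add c.txt): modified={none} staged={none}
After op 2 (modify e.txt): modified={e.txt} staged={none}
After op 3 (modify c.txt): modified={c.txt, e.txt} staged={none}
After op 4 (git commit): modified={c.txt, e.txt} staged={none}
After op 5 (modify d.txt): modified={c.txt, d.txt, e.txt} staged={none}
After op 6 (modify b.txt): modified={b.txt, c.txt, d.txt, e.txt} staged={none}
After op 7 (git add c.txt): modified={b.txt, d.txt, e.txt} staged={c.txt}
After op 8 (modify f.txt): modified={b.txt, d.txt, e.txt, f.txt} staged={c.txt}
After op 9 (git add e.txt): modified={b.txt, d.txt, f.txt} staged={c.txt, e.txt}
After op 10 (git add b.txt): modified={d.txt, f.txt} staged={b.txt, c.txt, e.txt}
After op 11 (git reset f.txt): modified={d.txt, f.txt} staged={b.txt, c.txt, e.txt}
After op 12 (modify b.txt): modified={b.txt, d.txt, f.txt} staged={b.txt, c.txt, e.txt}
After op 13 (git add d.txt): modified={b.txt, f.txt} staged={b.txt, c.txt, d.txt, e.txt}
After op 14 (git add b.txt): modified={f.txt} staged={b.txt, c.txt, d.txt, e.txt}
After op 15 (git reset e.txt): modified={e.txt, f.txt} staged={b.txt, c.txt, d.txt}
After op 16 (modify c.txt): modified={c.txt, e.txt, f.txt} staged={b.txt, c.txt, d.txt}
After op 17 (git add f.txt): modified={c.txt, e.txt} staged={b.txt, c.txt, d.txt, f.txt}
Final staged set: {b.txt, c.txt, d.txt, f.txt} -> count=4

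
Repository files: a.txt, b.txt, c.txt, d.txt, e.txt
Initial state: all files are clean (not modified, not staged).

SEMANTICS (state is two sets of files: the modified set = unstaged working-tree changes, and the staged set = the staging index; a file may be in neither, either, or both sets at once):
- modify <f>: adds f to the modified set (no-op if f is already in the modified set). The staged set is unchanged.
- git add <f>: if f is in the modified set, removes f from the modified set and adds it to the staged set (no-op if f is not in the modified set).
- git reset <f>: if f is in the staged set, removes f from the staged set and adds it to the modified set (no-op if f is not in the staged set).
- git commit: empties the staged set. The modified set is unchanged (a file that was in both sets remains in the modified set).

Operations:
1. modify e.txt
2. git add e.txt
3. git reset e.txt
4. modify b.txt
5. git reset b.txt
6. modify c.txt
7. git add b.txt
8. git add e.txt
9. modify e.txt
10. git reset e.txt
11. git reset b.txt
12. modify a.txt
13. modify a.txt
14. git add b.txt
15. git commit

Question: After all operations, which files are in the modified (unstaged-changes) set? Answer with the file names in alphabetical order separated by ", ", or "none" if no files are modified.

After op 1 (modify e.txt): modified={e.txt} staged={none}
After op 2 (git add e.txt): modified={none} staged={e.txt}
After op 3 (git reset e.txt): modified={e.txt} staged={none}
After op 4 (modify b.txt): modified={b.txt, e.txt} staged={none}
After op 5 (git reset b.txt): modified={b.txt, e.txt} staged={none}
After op 6 (modify c.txt): modified={b.txt, c.txt, e.txt} staged={none}
After op 7 (git add b.txt): modified={c.txt, e.txt} staged={b.txt}
After op 8 (git add e.txt): modified={c.txt} staged={b.txt, e.txt}
After op 9 (modify e.txt): modified={c.txt, e.txt} staged={b.txt, e.txt}
After op 10 (git reset e.txt): modified={c.txt, e.txt} staged={b.txt}
After op 11 (git reset b.txt): modified={b.txt, c.txt, e.txt} staged={none}
After op 12 (modify a.txt): modified={a.txt, b.txt, c.txt, e.txt} staged={none}
After op 13 (modify a.txt): modified={a.txt, b.txt, c.txt, e.txt} staged={none}
After op 14 (git add b.txt): modified={a.txt, c.txt, e.txt} staged={b.txt}
After op 15 (git commit): modified={a.txt, c.txt, e.txt} staged={none}

Answer: a.txt, c.txt, e.txt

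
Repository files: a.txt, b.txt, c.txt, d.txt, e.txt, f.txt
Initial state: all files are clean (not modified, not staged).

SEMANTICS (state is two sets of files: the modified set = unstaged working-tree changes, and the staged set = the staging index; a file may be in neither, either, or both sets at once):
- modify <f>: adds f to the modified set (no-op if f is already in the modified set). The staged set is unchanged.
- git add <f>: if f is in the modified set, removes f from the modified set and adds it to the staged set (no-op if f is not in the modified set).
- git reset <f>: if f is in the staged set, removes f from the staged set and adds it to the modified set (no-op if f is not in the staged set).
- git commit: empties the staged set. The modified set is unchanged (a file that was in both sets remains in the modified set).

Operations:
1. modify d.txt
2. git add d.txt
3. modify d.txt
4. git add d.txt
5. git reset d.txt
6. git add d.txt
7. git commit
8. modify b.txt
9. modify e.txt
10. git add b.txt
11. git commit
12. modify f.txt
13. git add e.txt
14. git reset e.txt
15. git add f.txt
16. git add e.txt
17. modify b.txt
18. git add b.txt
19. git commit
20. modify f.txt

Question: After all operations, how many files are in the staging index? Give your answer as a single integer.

Answer: 0

Derivation:
After op 1 (modify d.txt): modified={d.txt} staged={none}
After op 2 (git add d.txt): modified={none} staged={d.txt}
After op 3 (modify d.txt): modified={d.txt} staged={d.txt}
After op 4 (git add d.txt): modified={none} staged={d.txt}
After op 5 (git reset d.txt): modified={d.txt} staged={none}
After op 6 (git add d.txt): modified={none} staged={d.txt}
After op 7 (git commit): modified={none} staged={none}
After op 8 (modify b.txt): modified={b.txt} staged={none}
After op 9 (modify e.txt): modified={b.txt, e.txt} staged={none}
After op 10 (git add b.txt): modified={e.txt} staged={b.txt}
After op 11 (git commit): modified={e.txt} staged={none}
After op 12 (modify f.txt): modified={e.txt, f.txt} staged={none}
After op 13 (git add e.txt): modified={f.txt} staged={e.txt}
After op 14 (git reset e.txt): modified={e.txt, f.txt} staged={none}
After op 15 (git add f.txt): modified={e.txt} staged={f.txt}
After op 16 (git add e.txt): modified={none} staged={e.txt, f.txt}
After op 17 (modify b.txt): modified={b.txt} staged={e.txt, f.txt}
After op 18 (git add b.txt): modified={none} staged={b.txt, e.txt, f.txt}
After op 19 (git commit): modified={none} staged={none}
After op 20 (modify f.txt): modified={f.txt} staged={none}
Final staged set: {none} -> count=0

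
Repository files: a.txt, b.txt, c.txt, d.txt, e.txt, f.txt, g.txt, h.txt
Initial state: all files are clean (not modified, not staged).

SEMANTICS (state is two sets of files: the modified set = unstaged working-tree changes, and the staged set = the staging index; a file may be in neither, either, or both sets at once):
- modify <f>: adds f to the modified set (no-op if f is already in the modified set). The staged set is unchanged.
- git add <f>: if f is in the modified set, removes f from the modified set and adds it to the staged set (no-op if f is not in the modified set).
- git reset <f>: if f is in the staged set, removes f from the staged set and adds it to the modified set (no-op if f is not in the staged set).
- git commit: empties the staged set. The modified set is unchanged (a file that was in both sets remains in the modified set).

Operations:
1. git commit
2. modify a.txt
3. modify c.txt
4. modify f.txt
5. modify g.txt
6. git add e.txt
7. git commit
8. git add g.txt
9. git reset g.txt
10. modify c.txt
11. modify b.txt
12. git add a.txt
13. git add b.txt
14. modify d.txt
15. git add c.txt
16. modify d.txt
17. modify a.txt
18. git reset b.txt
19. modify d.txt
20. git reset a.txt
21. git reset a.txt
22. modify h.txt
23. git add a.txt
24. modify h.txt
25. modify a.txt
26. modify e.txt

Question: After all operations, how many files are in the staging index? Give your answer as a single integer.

After op 1 (git commit): modified={none} staged={none}
After op 2 (modify a.txt): modified={a.txt} staged={none}
After op 3 (modify c.txt): modified={a.txt, c.txt} staged={none}
After op 4 (modify f.txt): modified={a.txt, c.txt, f.txt} staged={none}
After op 5 (modify g.txt): modified={a.txt, c.txt, f.txt, g.txt} staged={none}
After op 6 (git add e.txt): modified={a.txt, c.txt, f.txt, g.txt} staged={none}
After op 7 (git commit): modified={a.txt, c.txt, f.txt, g.txt} staged={none}
After op 8 (git add g.txt): modified={a.txt, c.txt, f.txt} staged={g.txt}
After op 9 (git reset g.txt): modified={a.txt, c.txt, f.txt, g.txt} staged={none}
After op 10 (modify c.txt): modified={a.txt, c.txt, f.txt, g.txt} staged={none}
After op 11 (modify b.txt): modified={a.txt, b.txt, c.txt, f.txt, g.txt} staged={none}
After op 12 (git add a.txt): modified={b.txt, c.txt, f.txt, g.txt} staged={a.txt}
After op 13 (git add b.txt): modified={c.txt, f.txt, g.txt} staged={a.txt, b.txt}
After op 14 (modify d.txt): modified={c.txt, d.txt, f.txt, g.txt} staged={a.txt, b.txt}
After op 15 (git add c.txt): modified={d.txt, f.txt, g.txt} staged={a.txt, b.txt, c.txt}
After op 16 (modify d.txt): modified={d.txt, f.txt, g.txt} staged={a.txt, b.txt, c.txt}
After op 17 (modify a.txt): modified={a.txt, d.txt, f.txt, g.txt} staged={a.txt, b.txt, c.txt}
After op 18 (git reset b.txt): modified={a.txt, b.txt, d.txt, f.txt, g.txt} staged={a.txt, c.txt}
After op 19 (modify d.txt): modified={a.txt, b.txt, d.txt, f.txt, g.txt} staged={a.txt, c.txt}
After op 20 (git reset a.txt): modified={a.txt, b.txt, d.txt, f.txt, g.txt} staged={c.txt}
After op 21 (git reset a.txt): modified={a.txt, b.txt, d.txt, f.txt, g.txt} staged={c.txt}
After op 22 (modify h.txt): modified={a.txt, b.txt, d.txt, f.txt, g.txt, h.txt} staged={c.txt}
After op 23 (git add a.txt): modified={b.txt, d.txt, f.txt, g.txt, h.txt} staged={a.txt, c.txt}
After op 24 (modify h.txt): modified={b.txt, d.txt, f.txt, g.txt, h.txt} staged={a.txt, c.txt}
After op 25 (modify a.txt): modified={a.txt, b.txt, d.txt, f.txt, g.txt, h.txt} staged={a.txt, c.txt}
After op 26 (modify e.txt): modified={a.txt, b.txt, d.txt, e.txt, f.txt, g.txt, h.txt} staged={a.txt, c.txt}
Final staged set: {a.txt, c.txt} -> count=2

Answer: 2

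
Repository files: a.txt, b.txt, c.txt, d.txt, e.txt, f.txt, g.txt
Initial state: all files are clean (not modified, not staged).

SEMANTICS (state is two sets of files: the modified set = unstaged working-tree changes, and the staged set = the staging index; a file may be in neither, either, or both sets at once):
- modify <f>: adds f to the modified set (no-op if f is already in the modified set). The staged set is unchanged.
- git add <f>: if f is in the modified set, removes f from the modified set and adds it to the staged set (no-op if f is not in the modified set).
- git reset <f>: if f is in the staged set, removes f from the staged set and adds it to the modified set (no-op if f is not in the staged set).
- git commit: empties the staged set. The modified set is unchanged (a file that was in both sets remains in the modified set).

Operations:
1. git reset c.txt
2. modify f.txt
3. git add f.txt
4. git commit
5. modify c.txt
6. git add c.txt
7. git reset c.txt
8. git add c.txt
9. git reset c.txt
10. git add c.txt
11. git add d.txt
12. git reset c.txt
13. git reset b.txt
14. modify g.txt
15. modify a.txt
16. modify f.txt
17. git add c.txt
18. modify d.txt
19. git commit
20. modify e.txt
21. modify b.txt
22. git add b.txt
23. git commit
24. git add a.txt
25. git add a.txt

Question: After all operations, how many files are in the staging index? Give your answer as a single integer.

Answer: 1

Derivation:
After op 1 (git reset c.txt): modified={none} staged={none}
After op 2 (modify f.txt): modified={f.txt} staged={none}
After op 3 (git add f.txt): modified={none} staged={f.txt}
After op 4 (git commit): modified={none} staged={none}
After op 5 (modify c.txt): modified={c.txt} staged={none}
After op 6 (git add c.txt): modified={none} staged={c.txt}
After op 7 (git reset c.txt): modified={c.txt} staged={none}
After op 8 (git add c.txt): modified={none} staged={c.txt}
After op 9 (git reset c.txt): modified={c.txt} staged={none}
After op 10 (git add c.txt): modified={none} staged={c.txt}
After op 11 (git add d.txt): modified={none} staged={c.txt}
After op 12 (git reset c.txt): modified={c.txt} staged={none}
After op 13 (git reset b.txt): modified={c.txt} staged={none}
After op 14 (modify g.txt): modified={c.txt, g.txt} staged={none}
After op 15 (modify a.txt): modified={a.txt, c.txt, g.txt} staged={none}
After op 16 (modify f.txt): modified={a.txt, c.txt, f.txt, g.txt} staged={none}
After op 17 (git add c.txt): modified={a.txt, f.txt, g.txt} staged={c.txt}
After op 18 (modify d.txt): modified={a.txt, d.txt, f.txt, g.txt} staged={c.txt}
After op 19 (git commit): modified={a.txt, d.txt, f.txt, g.txt} staged={none}
After op 20 (modify e.txt): modified={a.txt, d.txt, e.txt, f.txt, g.txt} staged={none}
After op 21 (modify b.txt): modified={a.txt, b.txt, d.txt, e.txt, f.txt, g.txt} staged={none}
After op 22 (git add b.txt): modified={a.txt, d.txt, e.txt, f.txt, g.txt} staged={b.txt}
After op 23 (git commit): modified={a.txt, d.txt, e.txt, f.txt, g.txt} staged={none}
After op 24 (git add a.txt): modified={d.txt, e.txt, f.txt, g.txt} staged={a.txt}
After op 25 (git add a.txt): modified={d.txt, e.txt, f.txt, g.txt} staged={a.txt}
Final staged set: {a.txt} -> count=1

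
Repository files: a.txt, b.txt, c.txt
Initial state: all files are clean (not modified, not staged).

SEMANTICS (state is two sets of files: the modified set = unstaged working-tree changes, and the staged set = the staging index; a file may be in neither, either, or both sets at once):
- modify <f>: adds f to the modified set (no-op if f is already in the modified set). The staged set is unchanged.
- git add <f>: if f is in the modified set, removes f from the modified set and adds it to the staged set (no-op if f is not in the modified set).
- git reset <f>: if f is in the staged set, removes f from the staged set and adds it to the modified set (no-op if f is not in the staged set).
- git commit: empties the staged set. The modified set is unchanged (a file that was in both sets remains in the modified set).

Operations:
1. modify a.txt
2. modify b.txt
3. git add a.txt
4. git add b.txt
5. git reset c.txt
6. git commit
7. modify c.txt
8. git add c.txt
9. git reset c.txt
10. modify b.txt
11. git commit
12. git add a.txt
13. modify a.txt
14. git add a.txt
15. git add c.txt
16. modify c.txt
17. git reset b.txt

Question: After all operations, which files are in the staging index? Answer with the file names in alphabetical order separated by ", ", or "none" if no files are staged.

Answer: a.txt, c.txt

Derivation:
After op 1 (modify a.txt): modified={a.txt} staged={none}
After op 2 (modify b.txt): modified={a.txt, b.txt} staged={none}
After op 3 (git add a.txt): modified={b.txt} staged={a.txt}
After op 4 (git add b.txt): modified={none} staged={a.txt, b.txt}
After op 5 (git reset c.txt): modified={none} staged={a.txt, b.txt}
After op 6 (git commit): modified={none} staged={none}
After op 7 (modify c.txt): modified={c.txt} staged={none}
After op 8 (git add c.txt): modified={none} staged={c.txt}
After op 9 (git reset c.txt): modified={c.txt} staged={none}
After op 10 (modify b.txt): modified={b.txt, c.txt} staged={none}
After op 11 (git commit): modified={b.txt, c.txt} staged={none}
After op 12 (git add a.txt): modified={b.txt, c.txt} staged={none}
After op 13 (modify a.txt): modified={a.txt, b.txt, c.txt} staged={none}
After op 14 (git add a.txt): modified={b.txt, c.txt} staged={a.txt}
After op 15 (git add c.txt): modified={b.txt} staged={a.txt, c.txt}
After op 16 (modify c.txt): modified={b.txt, c.txt} staged={a.txt, c.txt}
After op 17 (git reset b.txt): modified={b.txt, c.txt} staged={a.txt, c.txt}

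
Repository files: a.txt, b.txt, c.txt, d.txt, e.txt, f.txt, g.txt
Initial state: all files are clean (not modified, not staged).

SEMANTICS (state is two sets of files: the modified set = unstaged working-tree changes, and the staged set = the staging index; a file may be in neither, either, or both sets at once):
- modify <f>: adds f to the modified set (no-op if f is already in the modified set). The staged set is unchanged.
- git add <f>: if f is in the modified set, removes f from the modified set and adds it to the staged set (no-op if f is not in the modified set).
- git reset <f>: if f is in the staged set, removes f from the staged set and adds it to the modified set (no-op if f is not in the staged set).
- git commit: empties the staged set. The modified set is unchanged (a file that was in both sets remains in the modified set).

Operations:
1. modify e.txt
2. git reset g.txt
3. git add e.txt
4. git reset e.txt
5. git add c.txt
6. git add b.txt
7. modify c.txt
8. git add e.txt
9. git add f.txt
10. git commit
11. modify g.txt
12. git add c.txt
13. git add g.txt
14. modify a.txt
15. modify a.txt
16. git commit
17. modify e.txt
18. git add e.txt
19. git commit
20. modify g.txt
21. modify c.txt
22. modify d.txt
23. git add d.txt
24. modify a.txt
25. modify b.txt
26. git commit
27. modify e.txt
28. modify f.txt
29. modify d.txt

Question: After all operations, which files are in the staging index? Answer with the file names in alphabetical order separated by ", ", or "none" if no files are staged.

After op 1 (modify e.txt): modified={e.txt} staged={none}
After op 2 (git reset g.txt): modified={e.txt} staged={none}
After op 3 (git add e.txt): modified={none} staged={e.txt}
After op 4 (git reset e.txt): modified={e.txt} staged={none}
After op 5 (git add c.txt): modified={e.txt} staged={none}
After op 6 (git add b.txt): modified={e.txt} staged={none}
After op 7 (modify c.txt): modified={c.txt, e.txt} staged={none}
After op 8 (git add e.txt): modified={c.txt} staged={e.txt}
After op 9 (git add f.txt): modified={c.txt} staged={e.txt}
After op 10 (git commit): modified={c.txt} staged={none}
After op 11 (modify g.txt): modified={c.txt, g.txt} staged={none}
After op 12 (git add c.txt): modified={g.txt} staged={c.txt}
After op 13 (git add g.txt): modified={none} staged={c.txt, g.txt}
After op 14 (modify a.txt): modified={a.txt} staged={c.txt, g.txt}
After op 15 (modify a.txt): modified={a.txt} staged={c.txt, g.txt}
After op 16 (git commit): modified={a.txt} staged={none}
After op 17 (modify e.txt): modified={a.txt, e.txt} staged={none}
After op 18 (git add e.txt): modified={a.txt} staged={e.txt}
After op 19 (git commit): modified={a.txt} staged={none}
After op 20 (modify g.txt): modified={a.txt, g.txt} staged={none}
After op 21 (modify c.txt): modified={a.txt, c.txt, g.txt} staged={none}
After op 22 (modify d.txt): modified={a.txt, c.txt, d.txt, g.txt} staged={none}
After op 23 (git add d.txt): modified={a.txt, c.txt, g.txt} staged={d.txt}
After op 24 (modify a.txt): modified={a.txt, c.txt, g.txt} staged={d.txt}
After op 25 (modify b.txt): modified={a.txt, b.txt, c.txt, g.txt} staged={d.txt}
After op 26 (git commit): modified={a.txt, b.txt, c.txt, g.txt} staged={none}
After op 27 (modify e.txt): modified={a.txt, b.txt, c.txt, e.txt, g.txt} staged={none}
After op 28 (modify f.txt): modified={a.txt, b.txt, c.txt, e.txt, f.txt, g.txt} staged={none}
After op 29 (modify d.txt): modified={a.txt, b.txt, c.txt, d.txt, e.txt, f.txt, g.txt} staged={none}

Answer: none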